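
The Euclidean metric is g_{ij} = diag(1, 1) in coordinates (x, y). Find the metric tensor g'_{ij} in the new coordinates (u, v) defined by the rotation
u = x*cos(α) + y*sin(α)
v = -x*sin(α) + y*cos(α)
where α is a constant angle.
Invert the transformation: x = u*cos(α) - v*sin(α), y = u*sin(α) + v*cos(α)
g'_{ij} = (∂x^k/∂x'^i)(∂x^l/∂x'^j) g_{kl}; with g_{kl} = δ_{kl} this is Σ_k (∂x^k/∂x'^i)(∂x^k/∂x'^j).
Jacobian: ∂x/∂u = cos(α), ∂x/∂v = -sin(α), ∂y/∂u = sin(α), ∂y/∂v = cos(α)
g'_{uu} = (cos(α))(cos(α)) + (sin(α))(sin(α)) = 1
g'_{uv} = (cos(α))(-sin(α)) + (sin(α))(cos(α)) = 0
g'_{vv} = (-sin(α))(-sin(α)) + (cos(α))(cos(α)) = 1
g'_{ij} = diag(1, 1)
The Euclidean metric is invariant under rotations.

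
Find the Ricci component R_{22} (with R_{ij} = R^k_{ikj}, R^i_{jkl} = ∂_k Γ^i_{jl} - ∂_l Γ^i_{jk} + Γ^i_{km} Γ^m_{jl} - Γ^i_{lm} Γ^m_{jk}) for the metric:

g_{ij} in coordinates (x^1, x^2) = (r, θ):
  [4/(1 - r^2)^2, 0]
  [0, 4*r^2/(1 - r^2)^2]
Non-zero Christoffel symbols (Γ^k_{ij} = Γ^k_{ji}):
Γ^r_{r r} = 2*r/(1 - r^2)
Γ^r_{θ θ} = (r^3 + r)/(r^2 - 1)
Γ^θ_{r θ} = (-r^2 - 1)/(r^3 - r)
R^r_{θ r θ} = ∂_r Γ^r_{θ θ} - ∂_θ Γ^r_{θ r} + Γ^r_{r m} Γ^m_{θ θ} - Γ^r_{θ m} Γ^m_{θ r}
  = ((r^4 - 4*r^2 - 1)/(r^2 - 1)^2) - (0) + (-2*r^2*(r^2 + 1)/(r^2 - 1)^2) - (-(r^2 + 1)^2/(r^2 - 1)^2) = -4*r^2/(r^2 - 1)^2
R^θ_{θ θ θ} = 0 (a repeated index in an antisymmetric pair)
R_{θθ} = R^r_{θ r θ} + R^θ_{θ θ θ} = (-4*r^2/(r^2 - 1)^2) + (0) = -4*r^2/(r^2 - 1)^2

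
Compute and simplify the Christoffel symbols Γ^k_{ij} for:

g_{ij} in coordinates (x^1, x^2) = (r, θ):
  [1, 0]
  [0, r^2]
Using Γ^k_{ij} = (1/2) g^{km} (∂_i g_{mj} + ∂_j g_{mi} - ∂_m g_{ij}); the metric is diagonal, so only the m = k term contributes.
Non-zero symbols (using the symmetry Γ^k_{ij} = Γ^k_{ji}):
Γ^r_{θ θ} = (1/2) g^{rr} (∂_θ g_{rθ} + ∂_θ g_{rθ} - ∂_r g_{θθ}) = (1/2)(1)((0) + (0) - (2*r)) = -r
Γ^θ_{r θ} = (1/2) g^{θθ} (∂_r g_{θθ} + ∂_θ g_{θr} - ∂_θ g_{rθ}) = (1/2)(1/r^2)((2*r) + (0) - (0)) = 1/r
All other Christoffel symbols are zero.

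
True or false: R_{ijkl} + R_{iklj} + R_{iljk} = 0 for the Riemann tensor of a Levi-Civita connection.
This is the first (algebraic) Bianchi identity.
True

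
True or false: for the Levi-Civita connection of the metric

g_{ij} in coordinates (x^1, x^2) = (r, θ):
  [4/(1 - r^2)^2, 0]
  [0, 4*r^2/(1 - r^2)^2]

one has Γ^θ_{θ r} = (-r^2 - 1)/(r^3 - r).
Γ^θ_{θ r} = (1/2) g^{θθ} (∂_θ g_{θr} + ∂_r g_{θθ} - ∂_θ g_{θr}) = (1/2)((1 - r^2)^2/(4*r^2))((0) + (-8*(r^3 + r)/(r^2 - 1)^3) - (0)) = (-r^2 - 1)/(r^3 - r)
This equals the proposed value (-r^2 - 1)/(r^3 - r).
True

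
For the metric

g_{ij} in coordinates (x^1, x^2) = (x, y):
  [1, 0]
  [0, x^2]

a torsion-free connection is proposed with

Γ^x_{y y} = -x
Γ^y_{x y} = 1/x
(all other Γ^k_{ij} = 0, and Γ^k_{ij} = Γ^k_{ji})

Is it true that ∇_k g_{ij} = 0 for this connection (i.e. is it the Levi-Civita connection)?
Using ∇_k g_{ij} = ∂_k g_{ij} - Γ^m_{ki} g_{mj} - Γ^m_{kj} g_{im}:
e.g. ∇_x g_{yy} = (2*x) - (x) - (x) = 0
Every component ∇_k g_{ij} vanishes: the connection is metric compatible.
Yes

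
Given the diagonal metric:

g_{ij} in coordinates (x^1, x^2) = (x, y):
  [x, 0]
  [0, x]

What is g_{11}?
With x^1 = x, x^2 = y, g_{11} = g_{xx} is the row-1, column-1 entry of the matrix.
g_{11} = x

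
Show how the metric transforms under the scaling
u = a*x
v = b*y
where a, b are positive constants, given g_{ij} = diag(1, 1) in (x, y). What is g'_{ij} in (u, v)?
Invert the transformation: x = u/a, y = v/b
g'_{ij} = (∂x^k/∂x'^i)(∂x^l/∂x'^j) g_{kl}; with g_{kl} = δ_{kl} this is Σ_k (∂x^k/∂x'^i)(∂x^k/∂x'^j).
Jacobian: ∂x/∂u = 1/a, ∂x/∂v = 0, ∂y/∂u = 0, ∂y/∂v = 1/b
g'_{uu} = (1/a)(1/a) + (0)(0) = 1/a^2
g'_{uv} = (1/a)(0) + (0)(1/b) = 0
g'_{vv} = (0)(0) + (1/b)(1/b) = 1/b^2
g'_{ij} = diag(1/a^2, 1/b^2)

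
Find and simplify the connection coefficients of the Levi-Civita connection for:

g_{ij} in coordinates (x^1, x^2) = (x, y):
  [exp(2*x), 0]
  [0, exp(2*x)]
Using Γ^k_{ij} = (1/2) g^{km} (∂_i g_{mj} + ∂_j g_{mi} - ∂_m g_{ij}); the metric is diagonal, so only the m = k term contributes.
Non-zero symbols (using the symmetry Γ^k_{ij} = Γ^k_{ji}):
Γ^x_{x x} = (1/2) g^{xx} (∂_x g_{xx} + ∂_x g_{xx} - ∂_x g_{xx}) = (1/2)(exp(-2*x))((2*exp(2*x)) + (2*exp(2*x)) - (2*exp(2*x))) = 1
Γ^x_{y y} = (1/2) g^{xx} (∂_y g_{xy} + ∂_y g_{xy} - ∂_x g_{yy}) = (1/2)(exp(-2*x))((0) + (0) - (2*exp(2*x))) = -1
Γ^y_{x y} = (1/2) g^{yy} (∂_x g_{yy} + ∂_y g_{yx} - ∂_y g_{xy}) = (1/2)(exp(-2*x))((2*exp(2*x)) + (0) - (0)) = 1
All other Christoffel symbols are zero.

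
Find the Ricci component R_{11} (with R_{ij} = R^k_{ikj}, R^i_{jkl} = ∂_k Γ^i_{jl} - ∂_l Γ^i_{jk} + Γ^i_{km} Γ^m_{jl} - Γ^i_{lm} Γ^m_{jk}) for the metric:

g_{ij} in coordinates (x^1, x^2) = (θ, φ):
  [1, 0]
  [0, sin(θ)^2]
Non-zero Christoffel symbols (Γ^k_{ij} = Γ^k_{ji}):
Γ^θ_{φ φ} = -sin(2*θ)/2
Γ^φ_{θ φ} = 1/tan(θ)
R^θ_{θ θ θ} = 0 (a repeated index in an antisymmetric pair)
R^φ_{θ φ θ} = ∂_φ Γ^φ_{θ θ} - ∂_θ Γ^φ_{θ φ} + Γ^φ_{φ m} Γ^m_{θ θ} - Γ^φ_{θ m} Γ^m_{θ φ}
  = (0) - (-1/sin(θ)^2) + (0) - (1/tan(θ)^2) = 1
R_{θθ} = R^θ_{θ θ θ} + R^φ_{θ φ θ} = (0) + (1) = 1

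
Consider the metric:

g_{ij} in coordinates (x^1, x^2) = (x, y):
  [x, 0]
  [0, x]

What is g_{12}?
With x^1 = x, x^2 = y, g_{12} = g_{xy} is the row-1, column-2 entry of the matrix.
g_{12} = 0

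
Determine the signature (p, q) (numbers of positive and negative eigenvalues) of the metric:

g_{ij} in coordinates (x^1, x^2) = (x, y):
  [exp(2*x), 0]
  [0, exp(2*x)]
The metric is diagonal, so its eigenvalues are the diagonal entries: exp(2*x), exp(2*x) (at a generic point, where coordinate-dependent entries are positive).
2 positive, 0 negative.
(2, 0) - Riemannian (positive definite)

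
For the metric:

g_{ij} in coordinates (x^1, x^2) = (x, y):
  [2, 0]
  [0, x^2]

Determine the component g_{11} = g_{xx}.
With x^1 = x, x^2 = y, g_{11} = g_{xx} is the row-1, column-1 entry of the matrix.
g_{11} = 2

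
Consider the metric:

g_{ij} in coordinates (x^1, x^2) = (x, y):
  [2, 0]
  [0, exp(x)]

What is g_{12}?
With x^1 = x, x^2 = y, g_{12} = g_{xy} is the row-1, column-2 entry of the matrix.
g_{12} = 0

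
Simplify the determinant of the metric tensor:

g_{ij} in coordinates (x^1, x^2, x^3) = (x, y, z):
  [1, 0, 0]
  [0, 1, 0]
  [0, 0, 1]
Diagonal metric: det(g) = g_{11}·g_{22}·g_{33}
= (1)·(1)·(1)
det(g) = 1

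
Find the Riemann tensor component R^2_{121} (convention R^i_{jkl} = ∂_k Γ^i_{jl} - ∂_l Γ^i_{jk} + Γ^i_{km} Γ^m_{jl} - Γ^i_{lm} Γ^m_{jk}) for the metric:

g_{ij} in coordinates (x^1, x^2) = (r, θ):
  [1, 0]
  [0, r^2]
Non-zero Christoffel symbols (Γ^k_{ij} = Γ^k_{ji}):
Γ^r_{θ θ} = -r
Γ^θ_{r θ} = 1/r
R^θ_{r θ r} = ∂_θ Γ^θ_{r r} - ∂_r Γ^θ_{r θ} + Γ^θ_{θ m} Γ^m_{r r} - Γ^θ_{r m} Γ^m_{r θ}
  = (0) - (-1/r^2) + (0) - (1/r^2) = 0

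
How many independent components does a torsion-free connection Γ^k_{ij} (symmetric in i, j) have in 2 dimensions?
Γ^k_{ij} has n choices for the upper index and n(n+1)/2 independent symmetric lower index pairs.
Total = 2 × 2×3/2 = 2 × 3 = 6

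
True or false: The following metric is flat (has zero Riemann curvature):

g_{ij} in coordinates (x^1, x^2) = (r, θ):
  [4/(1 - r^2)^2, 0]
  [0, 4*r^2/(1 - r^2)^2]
Non-zero Christoffel symbols:
Γ^r_{r r} = 2*r/(1 - r^2)
Γ^r_{θ θ} = (r^3 + r)/(r^2 - 1)
Γ^θ_{r θ} = (-r^2 - 1)/(r^3 - r)
Ricci tensor: R_{rr} = -4/(r^2 - 1)^2, R_{rθ} = 0, R_{θθ} = -4*r^2/(r^2 - 1)^2
The Ricci tensor is non-zero, so the Riemann tensor is non-zero: not flat.
False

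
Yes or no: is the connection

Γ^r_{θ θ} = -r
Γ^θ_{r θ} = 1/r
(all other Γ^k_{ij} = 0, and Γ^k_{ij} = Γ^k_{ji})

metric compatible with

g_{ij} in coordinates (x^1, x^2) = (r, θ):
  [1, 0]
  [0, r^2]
Using ∇_k g_{ij} = ∂_k g_{ij} - Γ^m_{ki} g_{mj} - Γ^m_{kj} g_{im}:
e.g. ∇_r g_{θθ} = (2*r) - (r) - (r) = 0
Every component ∇_k g_{ij} vanishes: the connection is metric compatible.
Yes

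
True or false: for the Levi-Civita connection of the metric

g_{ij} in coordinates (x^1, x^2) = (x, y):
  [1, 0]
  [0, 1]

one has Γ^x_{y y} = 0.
Γ^x_{y y} = (1/2) g^{xx} (∂_y g_{xy} + ∂_y g_{xy} - ∂_x g_{yy}) = (1/2)(1)((0) + (0) - (0)) = 0
This equals the proposed value 0.
True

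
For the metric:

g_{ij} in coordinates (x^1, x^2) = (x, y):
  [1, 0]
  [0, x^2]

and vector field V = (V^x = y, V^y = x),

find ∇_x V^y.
Non-zero Christoffel symbols:
Γ^x_{y y} = -x
Γ^y_{x y} = 1/x
∇_x V^y = ∂_x V^y + Γ^y_{x j} V^j
  = (1) + (0)(y) + (1/x)(x)
  = 2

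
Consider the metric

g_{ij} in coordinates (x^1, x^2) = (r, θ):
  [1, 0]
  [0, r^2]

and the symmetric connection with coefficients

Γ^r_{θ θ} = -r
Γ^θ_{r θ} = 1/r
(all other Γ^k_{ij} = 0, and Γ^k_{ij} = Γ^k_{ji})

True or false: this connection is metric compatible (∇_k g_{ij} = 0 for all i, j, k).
Using ∇_k g_{ij} = ∂_k g_{ij} - Γ^m_{ki} g_{mj} - Γ^m_{kj} g_{im}:
e.g. ∇_r g_{θθ} = (2*r) - (r) - (r) = 0
Every component ∇_k g_{ij} vanishes: the connection is metric compatible.
True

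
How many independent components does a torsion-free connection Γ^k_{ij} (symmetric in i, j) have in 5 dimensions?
Γ^k_{ij} has n choices for the upper index and n(n+1)/2 independent symmetric lower index pairs.
Total = 5 × 5×6/2 = 5 × 15 = 75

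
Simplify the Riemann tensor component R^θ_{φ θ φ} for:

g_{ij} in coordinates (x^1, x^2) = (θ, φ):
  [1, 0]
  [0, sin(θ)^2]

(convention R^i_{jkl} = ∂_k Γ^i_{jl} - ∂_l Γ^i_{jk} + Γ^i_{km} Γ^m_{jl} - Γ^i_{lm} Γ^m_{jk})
Non-zero Christoffel symbols (Γ^k_{ij} = Γ^k_{ji}):
Γ^θ_{φ φ} = -sin(2*θ)/2
Γ^φ_{θ φ} = 1/tan(θ)
R^θ_{φ θ φ} = ∂_θ Γ^θ_{φ φ} - ∂_φ Γ^θ_{φ θ} + Γ^θ_{θ m} Γ^m_{φ φ} - Γ^θ_{φ m} Γ^m_{φ θ}
  = (-cos(2*θ)) - (0) + (0) - (-cos(θ)^2) = sin(θ)^2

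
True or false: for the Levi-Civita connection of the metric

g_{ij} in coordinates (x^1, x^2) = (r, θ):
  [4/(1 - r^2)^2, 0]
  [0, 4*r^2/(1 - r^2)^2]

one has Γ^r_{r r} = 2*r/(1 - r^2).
Γ^r_{r r} = (1/2) g^{rr} (∂_r g_{rr} + ∂_r g_{rr} - ∂_r g_{rr}) = (1/2)((1 - r^2)^2/4)((16*r/(1 - r^2)^3) + (16*r/(1 - r^2)^3) - (16*r/(1 - r^2)^3)) = 2*r/(1 - r^2)
This equals the proposed value 2*r/(1 - r^2).
True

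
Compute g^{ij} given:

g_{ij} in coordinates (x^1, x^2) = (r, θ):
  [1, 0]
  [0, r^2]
The metric is diagonal, so g^{ij} is diagonal with entries 1/g_{ii}: diag(1, 1/(r^2)).
g^{ij}:
  [1, 0]
  [0, 1/r^2]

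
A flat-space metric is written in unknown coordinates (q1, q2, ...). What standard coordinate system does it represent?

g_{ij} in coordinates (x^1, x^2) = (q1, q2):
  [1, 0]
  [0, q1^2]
The line element ds^2 = dq1^2 + q1^2 dq2^2 is dr^2 + r^2 dθ^2 with q1 = r, q2 = θ.
polar coordinates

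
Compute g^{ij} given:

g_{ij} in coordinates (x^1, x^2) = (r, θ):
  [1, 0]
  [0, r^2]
The metric is diagonal, so g^{ij} is diagonal with entries 1/g_{ii}: diag(1, 1/(r^2)).
g^{ij}:
  [1, 0]
  [0, 1/r^2]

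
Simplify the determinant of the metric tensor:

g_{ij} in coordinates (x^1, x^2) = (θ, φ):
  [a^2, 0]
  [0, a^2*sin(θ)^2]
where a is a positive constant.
For a 2×2 metric: det(g) = g_{11}·g_{22} - g_{12}·g_{21}
= (a^2)·(a^2*sin(θ)^2) - (0)·(0)
= a^4*sin(θ)^2 - 0
det(g) = a^4*sin(θ)^2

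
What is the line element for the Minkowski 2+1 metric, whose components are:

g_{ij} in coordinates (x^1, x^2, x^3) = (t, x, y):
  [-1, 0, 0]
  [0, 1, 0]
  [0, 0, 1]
ds^2 = g_{ij} dx^i dx^j; only the non-zero components contribute.
ds^2 = -dt^2 + dx^2 + dy^2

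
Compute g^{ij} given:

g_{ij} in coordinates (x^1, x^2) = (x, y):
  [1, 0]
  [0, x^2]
The metric is diagonal, so g^{ij} is diagonal with entries 1/g_{ii}: diag(1, 1/(x^2)).
g^{ij}:
  [1, 0]
  [0, 1/x^2]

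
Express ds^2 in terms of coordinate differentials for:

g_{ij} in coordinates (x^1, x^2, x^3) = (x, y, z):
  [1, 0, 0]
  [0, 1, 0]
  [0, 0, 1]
ds^2 = g_{ij} dx^i dx^j; only the non-zero components contribute.
ds^2 = dx^2 + dy^2 + dz^2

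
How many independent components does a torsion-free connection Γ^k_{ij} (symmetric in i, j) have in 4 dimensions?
Γ^k_{ij} has n choices for the upper index and n(n+1)/2 independent symmetric lower index pairs.
Total = 4 × 4×5/2 = 4 × 10 = 40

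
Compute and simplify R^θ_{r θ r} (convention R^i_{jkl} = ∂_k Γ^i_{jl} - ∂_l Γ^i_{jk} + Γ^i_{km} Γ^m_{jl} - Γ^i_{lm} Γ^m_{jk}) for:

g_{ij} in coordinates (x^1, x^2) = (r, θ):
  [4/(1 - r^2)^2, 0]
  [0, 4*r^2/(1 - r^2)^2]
Non-zero Christoffel symbols (Γ^k_{ij} = Γ^k_{ji}):
Γ^r_{r r} = 2*r/(1 - r^2)
Γ^r_{θ θ} = (r^3 + r)/(r^2 - 1)
Γ^θ_{r θ} = (-r^2 - 1)/(r^3 - r)
R^θ_{r θ r} = ∂_θ Γ^θ_{r r} - ∂_r Γ^θ_{r θ} + Γ^θ_{θ m} Γ^m_{r r} - Γ^θ_{r m} Γ^m_{r θ}
  = (0) - ((r^4 + 4*r^2 - 1)/(r^3 - r)^2) + (2*(r^2 + 1)/(r^2 - 1)^2) - ((r^2 + 1)^2/(r^3 - r)^2) = -4/(r^2 - 1)^2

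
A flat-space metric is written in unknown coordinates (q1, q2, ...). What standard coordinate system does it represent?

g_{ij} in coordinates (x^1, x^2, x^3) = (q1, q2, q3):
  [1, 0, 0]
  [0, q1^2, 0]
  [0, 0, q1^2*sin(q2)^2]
The line element ds^2 = dq1^2 + q1^2 dq2^2 + q1^2 sin(q2)^2 dq3^2 is dr^2 + r^2 dθ^2 + r^2 sin(θ)^2 dφ^2 with q1 = r, q2 = θ, q3 = φ.
spherical coordinates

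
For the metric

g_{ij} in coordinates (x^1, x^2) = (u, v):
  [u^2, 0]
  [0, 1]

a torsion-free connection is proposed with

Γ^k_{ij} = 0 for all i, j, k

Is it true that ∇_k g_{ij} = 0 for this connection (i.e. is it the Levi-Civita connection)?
Using ∇_k g_{ij} = ∂_k g_{ij} - Γ^m_{ki} g_{mj} - Γ^m_{kj} g_{im}:
∇_u g_{uu} = (2*u) - (0) - (0) = 2*u ≠ 0
So the connection is not metric compatible (it is not the Levi-Civita connection).
No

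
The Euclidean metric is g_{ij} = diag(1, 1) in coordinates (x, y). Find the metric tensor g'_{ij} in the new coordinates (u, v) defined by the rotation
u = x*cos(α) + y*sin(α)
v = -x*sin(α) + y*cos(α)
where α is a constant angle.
Invert the transformation: x = u*cos(α) - v*sin(α), y = u*sin(α) + v*cos(α)
g'_{ij} = (∂x^k/∂x'^i)(∂x^l/∂x'^j) g_{kl}; with g_{kl} = δ_{kl} this is Σ_k (∂x^k/∂x'^i)(∂x^k/∂x'^j).
Jacobian: ∂x/∂u = cos(α), ∂x/∂v = -sin(α), ∂y/∂u = sin(α), ∂y/∂v = cos(α)
g'_{uu} = (cos(α))(cos(α)) + (sin(α))(sin(α)) = 1
g'_{uv} = (cos(α))(-sin(α)) + (sin(α))(cos(α)) = 0
g'_{vv} = (-sin(α))(-sin(α)) + (cos(α))(cos(α)) = 1
g'_{ij} = diag(1, 1)
The Euclidean metric is invariant under rotations.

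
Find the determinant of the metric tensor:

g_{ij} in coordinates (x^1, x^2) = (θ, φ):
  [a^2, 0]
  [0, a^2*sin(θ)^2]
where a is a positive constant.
For a 2×2 metric: det(g) = g_{11}·g_{22} - g_{12}·g_{21}
= (a^2)·(a^2*sin(θ)^2) - (0)·(0)
= a^4*sin(θ)^2 - 0
det(g) = a^4*sin(θ)^2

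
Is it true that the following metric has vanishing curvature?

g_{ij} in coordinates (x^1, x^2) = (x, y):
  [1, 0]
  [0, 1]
All metric components are constant, so every Christoffel symbol vanishes and R^i_{jkl} = 0.
Yes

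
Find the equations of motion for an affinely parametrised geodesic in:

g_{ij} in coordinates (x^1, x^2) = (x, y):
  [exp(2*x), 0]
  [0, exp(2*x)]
Geodesic equation: d^2x^k/dλ^2 + Γ^k_{ij} (dx^i/dλ)(dx^j/dλ) = 0.
Non-zero Christoffel symbols:
Γ^x_{x x} = 1
Γ^x_{y y} = -1
Γ^y_{x y} = 1
Substituting (the symmetric pair Γ^k_{ij}, Γ^k_{ji} combines into a factor 2):
d^2x/dλ^2 + (dx/dλ)^2 - (dy/dλ)^2 = 0
d^2y/dλ^2 + 2 (dx/dλ)(dy/dλ) = 0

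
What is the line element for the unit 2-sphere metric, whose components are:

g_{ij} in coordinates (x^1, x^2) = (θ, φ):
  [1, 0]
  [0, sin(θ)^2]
ds^2 = g_{ij} dx^i dx^j; only the non-zero components contribute.
ds^2 = dθ^2 + sin(θ)^2 dφ^2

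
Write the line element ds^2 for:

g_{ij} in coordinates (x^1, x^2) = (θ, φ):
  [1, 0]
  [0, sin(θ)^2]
ds^2 = g_{ij} dx^i dx^j; only the non-zero components contribute.
ds^2 = dθ^2 + sin(θ)^2 dφ^2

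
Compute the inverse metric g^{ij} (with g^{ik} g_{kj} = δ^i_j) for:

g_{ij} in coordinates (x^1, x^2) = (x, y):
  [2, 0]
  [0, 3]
The metric is diagonal, so g^{ij} is diagonal with entries 1/g_{ii}: diag(1/2, 1/3).
g^{ij}:
  [1/2, 0]
  [0, 1/3]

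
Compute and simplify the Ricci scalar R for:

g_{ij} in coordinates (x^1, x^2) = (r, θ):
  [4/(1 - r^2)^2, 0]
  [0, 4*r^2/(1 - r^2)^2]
Non-zero Christoffel symbols (Γ^k_{ij} = Γ^k_{ji}):
Γ^r_{r r} = 2*r/(1 - r^2)
Γ^r_{θ θ} = (r^3 + r)/(r^2 - 1)
Γ^θ_{r θ} = (-r^2 - 1)/(r^3 - r)
Ricci tensor (R_{ij} = R^k_{ikj}): R_{rr} = -4/(r^2 - 1)^2, R_{rθ} = 0, R_{θθ} = -4*r^2/(r^2 - 1)^2
Inverse metric: g^{rr} = (1 - r^2)^2/4, g^{θθ} = (1 - r^2)^2/(4*r^2)
R = g^{ij} R_{ij} = ((1 - r^2)^2/4)(-4/(r^2 - 1)^2) + ((1 - r^2)^2/(4*r^2))(-4*r^2/(r^2 - 1)^2) = -2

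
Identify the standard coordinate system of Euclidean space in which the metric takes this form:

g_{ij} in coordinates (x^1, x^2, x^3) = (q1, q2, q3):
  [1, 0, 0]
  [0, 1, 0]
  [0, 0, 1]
All components are constant and the metric is the identity, i.e. orthonormal rectilinear coordinates.
Cartesian (3D) coordinates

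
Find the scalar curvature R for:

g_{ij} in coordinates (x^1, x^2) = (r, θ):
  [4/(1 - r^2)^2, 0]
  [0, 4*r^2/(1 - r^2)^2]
Non-zero Christoffel symbols (Γ^k_{ij} = Γ^k_{ji}):
Γ^r_{r r} = 2*r/(1 - r^2)
Γ^r_{θ θ} = (r^3 + r)/(r^2 - 1)
Γ^θ_{r θ} = (-r^2 - 1)/(r^3 - r)
Ricci tensor (R_{ij} = R^k_{ikj}): R_{rr} = -4/(r^2 - 1)^2, R_{rθ} = 0, R_{θθ} = -4*r^2/(r^2 - 1)^2
Inverse metric: g^{rr} = (1 - r^2)^2/4, g^{θθ} = (1 - r^2)^2/(4*r^2)
R = g^{ij} R_{ij} = ((1 - r^2)^2/4)(-4/(r^2 - 1)^2) + ((1 - r^2)^2/(4*r^2))(-4*r^2/(r^2 - 1)^2) = -2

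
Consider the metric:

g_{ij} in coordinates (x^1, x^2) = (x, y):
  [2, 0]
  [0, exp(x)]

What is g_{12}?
With x^1 = x, x^2 = y, g_{12} = g_{xy} is the row-1, column-2 entry of the matrix.
g_{12} = 0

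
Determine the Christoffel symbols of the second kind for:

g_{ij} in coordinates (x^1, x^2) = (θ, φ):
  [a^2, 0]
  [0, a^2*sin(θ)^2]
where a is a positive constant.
Using Γ^k_{ij} = (1/2) g^{km} (∂_i g_{mj} + ∂_j g_{mi} - ∂_m g_{ij}); the metric is diagonal, so only the m = k term contributes.
Non-zero symbols (using the symmetry Γ^k_{ij} = Γ^k_{ji}):
Γ^θ_{φ φ} = (1/2) g^{θθ} (∂_φ g_{θφ} + ∂_φ g_{θφ} - ∂_θ g_{φφ}) = (1/2)(1/a^2)((0) + (0) - (a^2*sin(2*θ))) = -sin(2*θ)/2
Γ^φ_{θ φ} = (1/2) g^{φφ} (∂_θ g_{φφ} + ∂_φ g_{φθ} - ∂_φ g_{θφ}) = (1/2)(1/(a^2*sin(θ)^2))((a^2*sin(2*θ)) + (0) - (0)) = 1/tan(θ)
All other Christoffel symbols are zero.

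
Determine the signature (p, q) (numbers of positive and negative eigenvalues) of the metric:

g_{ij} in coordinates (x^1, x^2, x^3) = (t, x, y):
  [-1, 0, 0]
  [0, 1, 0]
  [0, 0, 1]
The metric is diagonal, so its eigenvalues are the diagonal entries: -1, 1, 1 (at a generic point, where coordinate-dependent entries are positive).
2 positive, 1 negative.
(2, 1) - Lorentzian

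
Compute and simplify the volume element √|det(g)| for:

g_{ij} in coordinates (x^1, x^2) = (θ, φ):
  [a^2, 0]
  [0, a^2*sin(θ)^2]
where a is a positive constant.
det(g) = a^4*sin(θ)^2
√|det(g)| = a^2*sin(θ) (taking 0 < θ < π so that |sin(θ)| = sin(θ))
Volume element: dV = a^2*sin(θ) dθ dφ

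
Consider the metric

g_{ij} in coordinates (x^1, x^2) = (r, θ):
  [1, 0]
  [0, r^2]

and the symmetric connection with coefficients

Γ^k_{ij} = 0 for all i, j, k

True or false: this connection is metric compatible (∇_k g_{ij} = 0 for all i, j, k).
Using ∇_k g_{ij} = ∂_k g_{ij} - Γ^m_{ki} g_{mj} - Γ^m_{kj} g_{im}:
∇_r g_{θθ} = (2*r) - (0) - (0) = 2*r ≠ 0
So the connection is not metric compatible (it is not the Levi-Civita connection).
False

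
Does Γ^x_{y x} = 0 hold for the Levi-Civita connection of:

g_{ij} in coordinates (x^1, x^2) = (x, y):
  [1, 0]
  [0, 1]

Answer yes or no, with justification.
Γ^x_{y x} = (1/2) g^{xx} (∂_y g_{xx} + ∂_x g_{xy} - ∂_x g_{yx}) = (1/2)(1)((0) + (0) - (0)) = 0
This equals the proposed value 0.
Yes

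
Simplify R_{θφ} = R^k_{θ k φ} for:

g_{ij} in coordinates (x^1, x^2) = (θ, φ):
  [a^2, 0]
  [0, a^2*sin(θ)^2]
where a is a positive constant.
Non-zero Christoffel symbols (Γ^k_{ij} = Γ^k_{ji}):
Γ^θ_{φ φ} = -sin(2*θ)/2
Γ^φ_{θ φ} = 1/tan(θ)
R^θ_{θ θ φ} = 0 (a repeated index in an antisymmetric pair)
R^φ_{θ φ φ} = 0 (a repeated index in an antisymmetric pair)
R_{θφ} = R^θ_{θ θ φ} + R^φ_{θ φ φ} = (0) + (0) = 0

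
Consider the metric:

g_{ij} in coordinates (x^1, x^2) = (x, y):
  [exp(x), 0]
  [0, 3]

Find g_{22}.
With x^1 = x, x^2 = y, g_{22} = g_{yy} is the row-2, column-2 entry of the matrix.
g_{22} = 3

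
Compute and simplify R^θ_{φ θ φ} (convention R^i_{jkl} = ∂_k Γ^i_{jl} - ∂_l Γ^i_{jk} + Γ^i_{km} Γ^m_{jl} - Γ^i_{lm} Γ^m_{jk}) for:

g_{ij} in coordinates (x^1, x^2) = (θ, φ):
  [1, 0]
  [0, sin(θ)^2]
Non-zero Christoffel symbols (Γ^k_{ij} = Γ^k_{ji}):
Γ^θ_{φ φ} = -sin(2*θ)/2
Γ^φ_{θ φ} = 1/tan(θ)
R^θ_{φ θ φ} = ∂_θ Γ^θ_{φ φ} - ∂_φ Γ^θ_{φ θ} + Γ^θ_{θ m} Γ^m_{φ φ} - Γ^θ_{φ m} Γ^m_{φ θ}
  = (-cos(2*θ)) - (0) + (0) - (-cos(θ)^2) = sin(θ)^2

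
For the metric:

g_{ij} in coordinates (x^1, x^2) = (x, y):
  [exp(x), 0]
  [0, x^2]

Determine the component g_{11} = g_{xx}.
With x^1 = x, x^2 = y, g_{11} = g_{xx} is the row-1, column-1 entry of the matrix.
g_{11} = exp(x)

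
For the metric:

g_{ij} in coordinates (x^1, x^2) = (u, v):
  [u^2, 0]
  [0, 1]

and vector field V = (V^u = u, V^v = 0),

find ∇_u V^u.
Non-zero Christoffel symbols:
Γ^u_{u u} = 1/u
∇_u V^u = ∂_u V^u + Γ^u_{u j} V^j
  = (1) + (1/u)(u) + (0)(0)
  = 2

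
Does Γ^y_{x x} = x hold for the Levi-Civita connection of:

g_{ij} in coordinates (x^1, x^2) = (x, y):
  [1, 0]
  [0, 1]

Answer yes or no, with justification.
Γ^y_{x x} = (1/2) g^{yy} (∂_x g_{yx} + ∂_x g_{yx} - ∂_y g_{xx}) = (1/2)(1)((0) + (0) - (0)) = 0
This differs from the proposed value x.
No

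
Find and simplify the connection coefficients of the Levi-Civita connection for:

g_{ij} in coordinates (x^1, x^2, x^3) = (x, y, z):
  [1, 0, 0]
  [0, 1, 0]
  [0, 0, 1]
Using Γ^k_{ij} = (1/2) g^{km} (∂_i g_{mj} + ∂_j g_{mi} - ∂_m g_{ij}); the metric is diagonal, so only the m = k term contributes.
Every metric component is constant, so all ∂_m g_{ij} = 0 and every Christoffel symbol vanishes.
All Christoffel symbols are zero.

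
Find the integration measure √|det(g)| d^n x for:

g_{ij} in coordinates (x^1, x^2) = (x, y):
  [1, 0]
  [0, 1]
det(g) = 1
√|det(g)| = 1
Volume element: dV = 1 dx dy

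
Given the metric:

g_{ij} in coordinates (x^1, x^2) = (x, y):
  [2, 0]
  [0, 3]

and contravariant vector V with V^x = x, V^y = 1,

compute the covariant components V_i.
V_i = g_{ij} V^j:
V_x = (2)(x) + (0)(1) = 2*x
V_y = (0)(x) + (3)(1) = 3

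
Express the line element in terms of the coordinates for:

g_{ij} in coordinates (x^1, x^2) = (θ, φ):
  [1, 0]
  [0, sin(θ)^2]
ds^2 = g_{ij} dx^i dx^j; only the non-zero components contribute.
ds^2 = dθ^2 + sin(θ)^2 dφ^2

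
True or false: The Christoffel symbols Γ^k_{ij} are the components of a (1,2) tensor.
Under a change of coordinates Γ picks up an inhomogeneous term ∂²x/∂x'∂x'; e.g. Γ = 0 in Cartesian coordinates but Γ^r_{θθ} = -r in polar coordinates on the same flat plane.
False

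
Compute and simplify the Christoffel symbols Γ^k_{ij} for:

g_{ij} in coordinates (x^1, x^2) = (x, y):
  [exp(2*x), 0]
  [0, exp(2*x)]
Using Γ^k_{ij} = (1/2) g^{km} (∂_i g_{mj} + ∂_j g_{mi} - ∂_m g_{ij}); the metric is diagonal, so only the m = k term contributes.
Non-zero symbols (using the symmetry Γ^k_{ij} = Γ^k_{ji}):
Γ^x_{x x} = (1/2) g^{xx} (∂_x g_{xx} + ∂_x g_{xx} - ∂_x g_{xx}) = (1/2)(exp(-2*x))((2*exp(2*x)) + (2*exp(2*x)) - (2*exp(2*x))) = 1
Γ^x_{y y} = (1/2) g^{xx} (∂_y g_{xy} + ∂_y g_{xy} - ∂_x g_{yy}) = (1/2)(exp(-2*x))((0) + (0) - (2*exp(2*x))) = -1
Γ^y_{x y} = (1/2) g^{yy} (∂_x g_{yy} + ∂_y g_{yx} - ∂_y g_{xy}) = (1/2)(exp(-2*x))((2*exp(2*x)) + (0) - (0)) = 1
All other Christoffel symbols are zero.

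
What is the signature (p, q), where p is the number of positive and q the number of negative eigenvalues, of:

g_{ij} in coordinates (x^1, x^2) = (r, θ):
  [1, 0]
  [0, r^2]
The metric is diagonal, so its eigenvalues are the diagonal entries: 1, r^2 (at a generic point, where coordinate-dependent entries are positive).
2 positive, 0 negative.
(2, 0) - Riemannian (positive definite)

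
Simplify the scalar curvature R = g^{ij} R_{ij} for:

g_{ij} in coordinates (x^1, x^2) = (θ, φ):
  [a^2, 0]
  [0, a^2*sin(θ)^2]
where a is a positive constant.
Non-zero Christoffel symbols (Γ^k_{ij} = Γ^k_{ji}):
Γ^θ_{φ φ} = -sin(2*θ)/2
Γ^φ_{θ φ} = 1/tan(θ)
Ricci tensor (R_{ij} = R^k_{ikj}): R_{θθ} = 1, R_{θφ} = 0, R_{φφ} = sin(θ)^2
Inverse metric: g^{θθ} = 1/a^2, g^{φφ} = 1/(a^2*sin(θ)^2)
R = g^{ij} R_{ij} = (1/a^2)(1) + (1/(a^2*sin(θ)^2))(sin(θ)^2) = 2/a^2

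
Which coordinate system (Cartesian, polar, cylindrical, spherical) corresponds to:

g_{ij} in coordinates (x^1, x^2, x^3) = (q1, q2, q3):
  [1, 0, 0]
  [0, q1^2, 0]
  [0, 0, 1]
The line element ds^2 = dq1^2 + q1^2 dq2^2 + dq3^2 is dr^2 + r^2 dθ^2 + dz^2 with q1 = r, q2 = θ, q3 = z.
cylindrical coordinates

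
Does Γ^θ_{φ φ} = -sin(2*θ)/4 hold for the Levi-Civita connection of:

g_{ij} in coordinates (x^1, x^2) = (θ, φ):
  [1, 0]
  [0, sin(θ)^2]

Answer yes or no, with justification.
Γ^θ_{φ φ} = (1/2) g^{θθ} (∂_φ g_{θφ} + ∂_φ g_{θφ} - ∂_θ g_{φφ}) = (1/2)(1)((0) + (0) - (sin(2*θ))) = -sin(2*θ)/2
This differs from the proposed value -sin(2*θ)/4.
No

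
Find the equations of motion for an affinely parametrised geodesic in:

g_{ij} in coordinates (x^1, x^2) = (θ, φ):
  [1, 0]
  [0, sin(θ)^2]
Geodesic equation: d^2x^k/dλ^2 + Γ^k_{ij} (dx^i/dλ)(dx^j/dλ) = 0.
Non-zero Christoffel symbols:
Γ^θ_{φ φ} = -sin(2*θ)/2
Γ^φ_{θ φ} = 1/tan(θ)
Substituting (the symmetric pair Γ^k_{ij}, Γ^k_{ji} combines into a factor 2):
d^2θ/dλ^2 - (sin(2*θ)/2) (dφ/dλ)^2 = 0
d^2φ/dλ^2 + (2/tan(θ)) (dθ/dλ)(dφ/dλ) = 0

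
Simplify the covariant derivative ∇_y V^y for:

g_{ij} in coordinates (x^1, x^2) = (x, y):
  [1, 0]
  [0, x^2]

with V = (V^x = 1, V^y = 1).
Non-zero Christoffel symbols:
Γ^x_{y y} = -x
Γ^y_{x y} = 1/x
∇_y V^y = ∂_y V^y + Γ^y_{y j} V^j
  = (0) + (1/x)(1) + (0)(1)
  = 1/x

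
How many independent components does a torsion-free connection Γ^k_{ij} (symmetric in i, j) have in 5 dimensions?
Γ^k_{ij} has n choices for the upper index and n(n+1)/2 independent symmetric lower index pairs.
Total = 5 × 5×6/2 = 5 × 15 = 75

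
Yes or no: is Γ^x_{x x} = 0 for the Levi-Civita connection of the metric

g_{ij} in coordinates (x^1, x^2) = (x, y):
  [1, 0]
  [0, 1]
Γ^x_{x x} = (1/2) g^{xx} (∂_x g_{xx} + ∂_x g_{xx} - ∂_x g_{xx}) = (1/2)(1)((0) + (0) - (0)) = 0
This equals the proposed value 0.
Yes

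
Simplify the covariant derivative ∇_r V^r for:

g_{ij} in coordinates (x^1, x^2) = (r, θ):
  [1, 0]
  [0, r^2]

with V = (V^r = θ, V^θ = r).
Non-zero Christoffel symbols:
Γ^r_{θ θ} = -r
Γ^θ_{r θ} = 1/r
∇_r V^r = ∂_r V^r + Γ^r_{r j} V^j
  = (0) + (0)(θ) + (0)(r)
  = 0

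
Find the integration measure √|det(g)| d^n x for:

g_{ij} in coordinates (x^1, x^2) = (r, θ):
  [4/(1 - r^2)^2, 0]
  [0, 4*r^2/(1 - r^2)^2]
det(g) = 16*r^2/(1 - r^2)^4
√|det(g)| = 4*r/(r^2 - 1)^2
Volume element: dV = 4*r/(r^2 - 1)^2 dr dθ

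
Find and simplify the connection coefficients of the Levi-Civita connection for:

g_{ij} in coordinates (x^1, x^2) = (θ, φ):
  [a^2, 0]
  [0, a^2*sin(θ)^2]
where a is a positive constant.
Using Γ^k_{ij} = (1/2) g^{km} (∂_i g_{mj} + ∂_j g_{mi} - ∂_m g_{ij}); the metric is diagonal, so only the m = k term contributes.
Non-zero symbols (using the symmetry Γ^k_{ij} = Γ^k_{ji}):
Γ^θ_{φ φ} = (1/2) g^{θθ} (∂_φ g_{θφ} + ∂_φ g_{θφ} - ∂_θ g_{φφ}) = (1/2)(1/a^2)((0) + (0) - (a^2*sin(2*θ))) = -sin(2*θ)/2
Γ^φ_{θ φ} = (1/2) g^{φφ} (∂_θ g_{φφ} + ∂_φ g_{φθ} - ∂_φ g_{θφ}) = (1/2)(1/(a^2*sin(θ)^2))((a^2*sin(2*θ)) + (0) - (0)) = 1/tan(θ)
All other Christoffel symbols are zero.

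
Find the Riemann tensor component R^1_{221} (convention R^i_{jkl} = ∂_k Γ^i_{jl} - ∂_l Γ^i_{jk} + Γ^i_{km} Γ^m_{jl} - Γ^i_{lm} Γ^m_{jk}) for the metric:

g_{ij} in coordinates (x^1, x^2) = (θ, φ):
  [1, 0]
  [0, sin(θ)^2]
Non-zero Christoffel symbols (Γ^k_{ij} = Γ^k_{ji}):
Γ^θ_{φ φ} = -sin(2*θ)/2
Γ^φ_{θ φ} = 1/tan(θ)
R^θ_{φ φ θ} = ∂_φ Γ^θ_{φ θ} - ∂_θ Γ^θ_{φ φ} + Γ^θ_{φ m} Γ^m_{φ θ} - Γ^θ_{θ m} Γ^m_{φ φ}
  = (0) - (-cos(2*θ)) + (-cos(θ)^2) - (0) = -sin(θ)^2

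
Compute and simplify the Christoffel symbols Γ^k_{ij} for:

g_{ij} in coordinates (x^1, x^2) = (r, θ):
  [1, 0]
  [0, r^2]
Using Γ^k_{ij} = (1/2) g^{km} (∂_i g_{mj} + ∂_j g_{mi} - ∂_m g_{ij}); the metric is diagonal, so only the m = k term contributes.
Non-zero symbols (using the symmetry Γ^k_{ij} = Γ^k_{ji}):
Γ^r_{θ θ} = (1/2) g^{rr} (∂_θ g_{rθ} + ∂_θ g_{rθ} - ∂_r g_{θθ}) = (1/2)(1)((0) + (0) - (2*r)) = -r
Γ^θ_{r θ} = (1/2) g^{θθ} (∂_r g_{θθ} + ∂_θ g_{θr} - ∂_θ g_{rθ}) = (1/2)(1/r^2)((2*r) + (0) - (0)) = 1/r
All other Christoffel symbols are zero.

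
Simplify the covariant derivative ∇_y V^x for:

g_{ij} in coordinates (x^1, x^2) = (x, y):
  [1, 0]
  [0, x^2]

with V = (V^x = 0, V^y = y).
Non-zero Christoffel symbols:
Γ^x_{y y} = -x
Γ^y_{x y} = 1/x
∇_y V^x = ∂_y V^x + Γ^x_{y j} V^j
  = (0) + (0)(0) + (-x)(y)
  = -x*y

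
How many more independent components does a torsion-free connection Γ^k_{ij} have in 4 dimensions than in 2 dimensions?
Independent components in n dimensions: n × n(n+1)/2 = n^2(n+1)/2.
4D: 4 × 10 = 40
2D: 2 × 3 = 6
Difference = 40 - 6 = 34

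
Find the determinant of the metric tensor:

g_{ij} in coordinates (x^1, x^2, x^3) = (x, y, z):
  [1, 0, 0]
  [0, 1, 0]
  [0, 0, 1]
Diagonal metric: det(g) = g_{11}·g_{22}·g_{33}
= (1)·(1)·(1)
det(g) = 1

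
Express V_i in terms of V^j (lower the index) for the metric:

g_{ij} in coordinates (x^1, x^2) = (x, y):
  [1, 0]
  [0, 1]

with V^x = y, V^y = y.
V_i = g_{ij} V^j:
V_x = (1)(y) + (0)(y) = y
V_y = (0)(y) + (1)(y) = y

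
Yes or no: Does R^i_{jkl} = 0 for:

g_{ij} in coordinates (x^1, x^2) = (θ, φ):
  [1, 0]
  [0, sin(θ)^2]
Non-zero Christoffel symbols:
Γ^θ_{φ φ} = -sin(2*θ)/2
Γ^φ_{θ φ} = 1/tan(θ)
Ricci tensor: R_{θθ} = 1, R_{θφ} = 0, R_{φφ} = sin(θ)^2
The Ricci tensor is non-zero, so the Riemann tensor is non-zero: not flat.
No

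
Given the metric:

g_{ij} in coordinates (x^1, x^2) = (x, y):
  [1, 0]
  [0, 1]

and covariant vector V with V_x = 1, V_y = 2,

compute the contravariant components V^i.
Inverse metric (diagonal): g^{xx} = 1, g^{yy} = 1
V^i = g^{ij} V_j:
V^x = (1)(1) + (0)(2) = 1
V^y = (0)(1) + (1)(2) = 2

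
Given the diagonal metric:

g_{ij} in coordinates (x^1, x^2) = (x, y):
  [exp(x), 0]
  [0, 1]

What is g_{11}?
With x^1 = x, x^2 = y, g_{11} = g_{xx} is the row-1, column-1 entry of the matrix.
g_{11} = exp(x)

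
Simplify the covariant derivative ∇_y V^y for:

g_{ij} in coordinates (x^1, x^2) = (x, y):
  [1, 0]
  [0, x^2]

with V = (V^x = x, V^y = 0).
Non-zero Christoffel symbols:
Γ^x_{y y} = -x
Γ^y_{x y} = 1/x
∇_y V^y = ∂_y V^y + Γ^y_{y j} V^j
  = (0) + (1/x)(x) + (0)(0)
  = 1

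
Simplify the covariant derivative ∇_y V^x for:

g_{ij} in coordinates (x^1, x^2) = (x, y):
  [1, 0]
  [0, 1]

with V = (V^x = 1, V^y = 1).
All Christoffel symbols are zero.
∇_y V^x = ∂_y V^x + Γ^x_{y j} V^j
  = (0) + (0)(1) + (0)(1)
  = 0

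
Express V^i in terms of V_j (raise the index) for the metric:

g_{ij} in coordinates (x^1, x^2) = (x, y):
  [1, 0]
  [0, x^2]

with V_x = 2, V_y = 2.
Inverse metric (diagonal): g^{xx} = 1, g^{yy} = 1/x^2
V^i = g^{ij} V_j:
V^x = (1)(2) + (0)(2) = 2
V^y = (0)(2) + (1/x^2)(2) = 2/x^2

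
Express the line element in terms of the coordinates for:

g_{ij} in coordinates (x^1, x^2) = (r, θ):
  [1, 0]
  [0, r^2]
ds^2 = g_{ij} dx^i dx^j; only the non-zero components contribute.
ds^2 = dr^2 + r^2 dθ^2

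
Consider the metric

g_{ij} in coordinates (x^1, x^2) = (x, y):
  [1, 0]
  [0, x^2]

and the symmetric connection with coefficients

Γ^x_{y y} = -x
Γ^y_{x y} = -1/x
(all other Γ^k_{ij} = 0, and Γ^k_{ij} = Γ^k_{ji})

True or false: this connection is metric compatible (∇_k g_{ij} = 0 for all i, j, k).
Using ∇_k g_{ij} = ∂_k g_{ij} - Γ^m_{ki} g_{mj} - Γ^m_{kj} g_{im}:
∇_x g_{yy} = (2*x) - (-x) - (-x) = 4*x ≠ 0
So the connection is not metric compatible (it is not the Levi-Civita connection).
False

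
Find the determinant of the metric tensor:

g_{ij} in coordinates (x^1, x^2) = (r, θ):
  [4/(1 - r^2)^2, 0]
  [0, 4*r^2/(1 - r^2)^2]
For a 2×2 metric: det(g) = g_{11}·g_{22} - g_{12}·g_{21}
= (4/(1 - r^2)^2)·(4*r^2/(1 - r^2)^2) - (0)·(0)
= 16*r^2/(1 - r^2)^4 - 0
det(g) = 16*r^2/(1 - r^2)^4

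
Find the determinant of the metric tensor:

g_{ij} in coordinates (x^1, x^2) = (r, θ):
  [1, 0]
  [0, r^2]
For a 2×2 metric: det(g) = g_{11}·g_{22} - g_{12}·g_{21}
= (1)·(r^2) - (0)·(0)
= r^2 - 0
det(g) = r^2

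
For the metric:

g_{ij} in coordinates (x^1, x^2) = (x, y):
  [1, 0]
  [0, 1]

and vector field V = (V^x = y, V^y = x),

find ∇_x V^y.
All Christoffel symbols are zero.
∇_x V^y = ∂_x V^y + Γ^y_{x j} V^j
  = (1) + (0)(y) + (0)(x)
  = 1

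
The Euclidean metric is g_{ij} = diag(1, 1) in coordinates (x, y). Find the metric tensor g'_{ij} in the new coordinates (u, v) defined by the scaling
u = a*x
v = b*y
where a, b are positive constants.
Invert the transformation: x = u/a, y = v/b
g'_{ij} = (∂x^k/∂x'^i)(∂x^l/∂x'^j) g_{kl}; with g_{kl} = δ_{kl} this is Σ_k (∂x^k/∂x'^i)(∂x^k/∂x'^j).
Jacobian: ∂x/∂u = 1/a, ∂x/∂v = 0, ∂y/∂u = 0, ∂y/∂v = 1/b
g'_{uu} = (1/a)(1/a) + (0)(0) = 1/a^2
g'_{uv} = (1/a)(0) + (0)(1/b) = 0
g'_{vv} = (0)(0) + (1/b)(1/b) = 1/b^2
g'_{ij} = diag(1/a^2, 1/b^2)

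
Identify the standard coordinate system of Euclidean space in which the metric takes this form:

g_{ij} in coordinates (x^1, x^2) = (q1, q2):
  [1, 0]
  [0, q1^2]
The line element ds^2 = dq1^2 + q1^2 dq2^2 is dr^2 + r^2 dθ^2 with q1 = r, q2 = θ.
polar coordinates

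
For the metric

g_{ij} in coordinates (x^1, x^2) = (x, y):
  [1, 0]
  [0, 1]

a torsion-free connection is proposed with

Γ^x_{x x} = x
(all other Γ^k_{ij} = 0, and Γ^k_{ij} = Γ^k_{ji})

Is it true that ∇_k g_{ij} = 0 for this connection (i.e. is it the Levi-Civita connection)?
Using ∇_k g_{ij} = ∂_k g_{ij} - Γ^m_{ki} g_{mj} - Γ^m_{kj} g_{im}:
∇_x g_{xx} = (0) - (x) - (x) = -2*x ≠ 0
So the connection is not metric compatible (it is not the Levi-Civita connection).
No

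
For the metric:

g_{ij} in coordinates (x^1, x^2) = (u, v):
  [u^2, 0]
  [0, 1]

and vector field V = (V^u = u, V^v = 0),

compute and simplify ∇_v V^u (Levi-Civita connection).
Non-zero Christoffel symbols:
Γ^u_{u u} = 1/u
∇_v V^u = ∂_v V^u + Γ^u_{v j} V^j
  = (0) + (0)(u) + (0)(0)
  = 0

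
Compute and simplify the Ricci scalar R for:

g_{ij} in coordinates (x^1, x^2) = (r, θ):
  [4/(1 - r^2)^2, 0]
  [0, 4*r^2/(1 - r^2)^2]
Non-zero Christoffel symbols (Γ^k_{ij} = Γ^k_{ji}):
Γ^r_{r r} = 2*r/(1 - r^2)
Γ^r_{θ θ} = (r^3 + r)/(r^2 - 1)
Γ^θ_{r θ} = (-r^2 - 1)/(r^3 - r)
Ricci tensor (R_{ij} = R^k_{ikj}): R_{rr} = -4/(r^2 - 1)^2, R_{rθ} = 0, R_{θθ} = -4*r^2/(r^2 - 1)^2
Inverse metric: g^{rr} = (1 - r^2)^2/4, g^{θθ} = (1 - r^2)^2/(4*r^2)
R = g^{ij} R_{ij} = ((1 - r^2)^2/4)(-4/(r^2 - 1)^2) + ((1 - r^2)^2/(4*r^2))(-4*r^2/(r^2 - 1)^2) = -2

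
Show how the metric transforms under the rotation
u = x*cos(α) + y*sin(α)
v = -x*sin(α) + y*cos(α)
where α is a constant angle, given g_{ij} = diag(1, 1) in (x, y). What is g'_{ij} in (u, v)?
Invert the transformation: x = u*cos(α) - v*sin(α), y = u*sin(α) + v*cos(α)
g'_{ij} = (∂x^k/∂x'^i)(∂x^l/∂x'^j) g_{kl}; with g_{kl} = δ_{kl} this is Σ_k (∂x^k/∂x'^i)(∂x^k/∂x'^j).
Jacobian: ∂x/∂u = cos(α), ∂x/∂v = -sin(α), ∂y/∂u = sin(α), ∂y/∂v = cos(α)
g'_{uu} = (cos(α))(cos(α)) + (sin(α))(sin(α)) = 1
g'_{uv} = (cos(α))(-sin(α)) + (sin(α))(cos(α)) = 0
g'_{vv} = (-sin(α))(-sin(α)) + (cos(α))(cos(α)) = 1
g'_{ij} = diag(1, 1)
The Euclidean metric is invariant under rotations.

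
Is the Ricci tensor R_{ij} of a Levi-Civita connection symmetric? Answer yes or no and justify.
R_{ij} = R^k_{ikj}; the pair symmetry R_{kilj} = R_{ljki} gives R_{ij} = R_{ji}.
Yes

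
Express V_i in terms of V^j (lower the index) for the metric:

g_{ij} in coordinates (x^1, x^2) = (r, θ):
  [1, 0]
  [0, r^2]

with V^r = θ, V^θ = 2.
V_i = g_{ij} V^j:
V_r = (1)(θ) + (0)(2) = θ
V_θ = (0)(θ) + (r^2)(2) = 2*r^2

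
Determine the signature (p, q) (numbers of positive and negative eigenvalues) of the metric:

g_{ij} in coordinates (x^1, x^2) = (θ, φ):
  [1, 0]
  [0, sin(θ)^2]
The metric is diagonal, so its eigenvalues are the diagonal entries: 1, sin(θ)^2 (at a generic point, where coordinate-dependent entries are positive).
2 positive, 0 negative.
(2, 0) - Riemannian (positive definite)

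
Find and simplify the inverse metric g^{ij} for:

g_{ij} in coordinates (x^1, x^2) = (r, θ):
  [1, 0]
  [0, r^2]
The metric is diagonal, so g^{ij} is diagonal with entries 1/g_{ii}: diag(1, 1/(r^2)).
g^{ij}:
  [1, 0]
  [0, 1/r^2]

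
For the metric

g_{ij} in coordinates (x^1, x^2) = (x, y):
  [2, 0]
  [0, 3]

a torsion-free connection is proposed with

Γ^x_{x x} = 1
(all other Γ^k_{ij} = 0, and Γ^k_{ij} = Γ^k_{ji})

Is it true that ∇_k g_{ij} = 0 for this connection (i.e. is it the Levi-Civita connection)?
Using ∇_k g_{ij} = ∂_k g_{ij} - Γ^m_{ki} g_{mj} - Γ^m_{kj} g_{im}:
∇_x g_{xx} = (0) - (2) - (2) = -4 ≠ 0
So the connection is not metric compatible (it is not the Levi-Civita connection).
No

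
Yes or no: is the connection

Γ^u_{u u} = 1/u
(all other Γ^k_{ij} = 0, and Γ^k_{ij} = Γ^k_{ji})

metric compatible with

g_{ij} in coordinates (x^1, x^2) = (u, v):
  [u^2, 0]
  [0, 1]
Using ∇_k g_{ij} = ∂_k g_{ij} - Γ^m_{ki} g_{mj} - Γ^m_{kj} g_{im}:
e.g. ∇_u g_{uu} = (2*u) - (u) - (u) = 0
Every component ∇_k g_{ij} vanishes: the connection is metric compatible.
Yes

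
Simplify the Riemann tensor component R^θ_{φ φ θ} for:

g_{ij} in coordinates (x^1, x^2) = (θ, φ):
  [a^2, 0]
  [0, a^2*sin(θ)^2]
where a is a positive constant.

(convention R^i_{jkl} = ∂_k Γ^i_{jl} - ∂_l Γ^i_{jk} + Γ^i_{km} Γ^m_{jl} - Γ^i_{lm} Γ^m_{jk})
Non-zero Christoffel symbols (Γ^k_{ij} = Γ^k_{ji}):
Γ^θ_{φ φ} = -sin(2*θ)/2
Γ^φ_{θ φ} = 1/tan(θ)
R^θ_{φ φ θ} = ∂_φ Γ^θ_{φ θ} - ∂_θ Γ^θ_{φ φ} + Γ^θ_{φ m} Γ^m_{φ θ} - Γ^θ_{θ m} Γ^m_{φ φ}
  = (0) - (-cos(2*θ)) + (-cos(θ)^2) - (0) = -sin(θ)^2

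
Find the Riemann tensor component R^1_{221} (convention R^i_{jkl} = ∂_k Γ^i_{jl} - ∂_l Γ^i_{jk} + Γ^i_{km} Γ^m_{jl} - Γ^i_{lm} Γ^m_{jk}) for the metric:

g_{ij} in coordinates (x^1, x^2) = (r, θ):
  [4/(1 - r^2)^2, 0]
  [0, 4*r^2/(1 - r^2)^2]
Non-zero Christoffel symbols (Γ^k_{ij} = Γ^k_{ji}):
Γ^r_{r r} = 2*r/(1 - r^2)
Γ^r_{θ θ} = (r^3 + r)/(r^2 - 1)
Γ^θ_{r θ} = (-r^2 - 1)/(r^3 - r)
R^r_{θ θ r} = ∂_θ Γ^r_{θ r} - ∂_r Γ^r_{θ θ} + Γ^r_{θ m} Γ^m_{θ r} - Γ^r_{r m} Γ^m_{θ θ}
  = (0) - ((r^4 - 4*r^2 - 1)/(r^2 - 1)^2) + (-(r^2 + 1)^2/(r^2 - 1)^2) - (-2*r^2*(r^2 + 1)/(r^2 - 1)^2) = 4*r^2/(r^2 - 1)^2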